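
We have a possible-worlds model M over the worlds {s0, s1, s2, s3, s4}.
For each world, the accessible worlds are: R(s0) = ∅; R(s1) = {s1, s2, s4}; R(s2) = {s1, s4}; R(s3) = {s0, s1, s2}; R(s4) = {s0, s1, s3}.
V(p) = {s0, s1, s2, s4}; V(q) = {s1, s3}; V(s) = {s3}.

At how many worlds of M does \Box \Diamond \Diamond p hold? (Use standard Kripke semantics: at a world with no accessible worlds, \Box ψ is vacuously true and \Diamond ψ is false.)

Let φ = \Box \Diamond \Diamond p. Evaluate φ at each world:
  s0 (successors ∅): φ is true.
  s1 (successors {s1, s2, s4}): φ is true.
  s2 (successors {s1, s4}): φ is true.
  s3 (successors {s0, s1, s2}): φ is false.
  s4 (successors {s0, s1, s3}): φ is false.
For instance, at s1:
  At s1: \Box \Diamond \Diamond p requires \Diamond \Diamond p at every successor {s1, s2, s4}.
      At s1: \Diamond \Diamond p requires \Diamond p at some successor in {s1, s2, s4}.
        \Diamond p holds at s1, so \Diamond \Diamond p is true at s1.
      At s2: \Diamond \Diamond p requires \Diamond p at some successor in {s1, s4}.
        \Diamond p holds at s1, so \Diamond \Diamond p is true at s2.
      At s4: \Diamond \Diamond p requires \Diamond p at some successor in {s0, s1, s3}.
        \Diamond p holds at s1, so \Diamond \Diamond p is true at s4.
  So \Box \Diamond \Diamond p is true at s1.
Satisfying worlds: {s0, s1, s2}

3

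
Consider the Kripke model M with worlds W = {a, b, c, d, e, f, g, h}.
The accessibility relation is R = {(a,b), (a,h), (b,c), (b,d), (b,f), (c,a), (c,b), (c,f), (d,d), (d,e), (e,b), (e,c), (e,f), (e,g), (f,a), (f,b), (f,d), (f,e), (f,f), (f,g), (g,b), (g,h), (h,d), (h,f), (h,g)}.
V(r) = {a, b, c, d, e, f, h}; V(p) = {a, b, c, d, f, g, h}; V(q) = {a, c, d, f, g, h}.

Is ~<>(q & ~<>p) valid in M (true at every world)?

Yes

Let φ = ~<>(q & ~<>p). Evaluate φ at each world:
  a (successors {b, h}): φ is true.
  b (successors {c, d, f}): φ is true.
  c (successors {a, b, f}): φ is true.
  d (successors {d, e}): φ is true.
  e (successors {b, c, f, g}): φ is true.
  f (successors {a, b, d, e, f, g}): φ is true.
  g (successors {b, h}): φ is true.
  h (successors {d, f, g}): φ is true.
For instance, at a:
  At a: <>(q & ~<>p) is false, so ~<>(q & ~<>p) is true.
    At a: <>(q & ~<>p) requires q & ~<>p at some successor in {b, h}.
      At b: q & ~<>p is false.
      At h: q & ~<>p is false.
    So <>(q & ~<>p) is false at a.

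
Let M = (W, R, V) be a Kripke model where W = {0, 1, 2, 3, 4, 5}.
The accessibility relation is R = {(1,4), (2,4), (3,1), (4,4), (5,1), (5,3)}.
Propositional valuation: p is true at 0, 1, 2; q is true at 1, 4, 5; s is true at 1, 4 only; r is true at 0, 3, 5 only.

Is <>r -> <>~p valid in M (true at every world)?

Yes

Let φ = <>r -> <>~p. Evaluate φ at each world:
  0 (successors ∅): φ is true.
  1 (successors {4}): φ is true.
  2 (successors {4}): φ is true.
  3 (successors {1}): φ is true.
  4 (successors {4}): φ is true.
  5 (successors {1, 3}): φ is true.
For instance, at 3:
  At 3: <>r is false, <>~p is false, so <>r -> <>~p is true.
    At 3: <>r requires r at some successor in {1}.
      At 1: r is false.
    So <>r is false at 3.
    At 3: <>~p requires ~p at some successor in {1}.
      At 1: ~p is false.
    So <>~p is false at 3.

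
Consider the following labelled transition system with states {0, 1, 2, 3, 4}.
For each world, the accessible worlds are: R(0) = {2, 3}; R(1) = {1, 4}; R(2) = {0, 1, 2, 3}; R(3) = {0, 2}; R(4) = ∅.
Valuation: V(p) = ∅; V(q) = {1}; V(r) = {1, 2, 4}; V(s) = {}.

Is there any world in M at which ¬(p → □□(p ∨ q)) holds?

Let φ = ¬(p → □□(p ∨ q)). Evaluate φ at each world:
  0 (successors {2, 3}): φ is false.
  1 (successors {1, 4}): φ is false.
  2 (successors {0, 1, 2, 3}): φ is false.
  3 (successors {0, 2}): φ is false.
  4 (successors ∅): φ is false.
For instance, at 3:
  At 3: p → □□(p ∨ q) is true, so ¬(p → □□(p ∨ q)) is false.
    At 3: p is false, □□(p ∨ q) is false, so p → □□(p ∨ q) is true.
      At 3: □□(p ∨ q) requires □(p ∨ q) at every successor {0, 2}.
        □(p ∨ q) fails at 0, so □□(p ∨ q) is false at 3.

No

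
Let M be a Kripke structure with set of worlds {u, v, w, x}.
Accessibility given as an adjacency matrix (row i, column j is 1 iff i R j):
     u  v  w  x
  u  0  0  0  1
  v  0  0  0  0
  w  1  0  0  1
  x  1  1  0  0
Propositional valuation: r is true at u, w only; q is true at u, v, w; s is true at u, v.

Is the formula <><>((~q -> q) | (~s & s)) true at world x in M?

Recall that <>ψ holds at a world iff ψ holds at some accessible world.
At x: <><>((~q -> q) | (~s & s)) requires <>((~q -> q) | (~s & s)) at some successor in {u, v}.
  At u: <>((~q -> q) | (~s & s)) is false.
  At v: <>((~q -> q) | (~s & s)) is false.
So <><>((~q -> q) | (~s & s)) is false at x.

No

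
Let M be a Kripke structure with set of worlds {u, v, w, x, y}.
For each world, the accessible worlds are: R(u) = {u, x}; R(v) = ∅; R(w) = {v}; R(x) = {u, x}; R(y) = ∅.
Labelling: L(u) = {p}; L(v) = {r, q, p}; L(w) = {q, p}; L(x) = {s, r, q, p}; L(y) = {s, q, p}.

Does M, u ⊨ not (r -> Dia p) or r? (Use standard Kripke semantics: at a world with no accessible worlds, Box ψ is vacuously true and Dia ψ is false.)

No

At u: not (r -> Dia p) is false, r is false, so not (r -> Dia p) or r is false.
  At u: r -> Dia p is true, so not (r -> Dia p) is false.
    At u: r is false, Dia p is true, so r -> Dia p is true.
      At u: Dia p requires p at some successor in {u, x}.
        p holds at u, so Dia p is true at u.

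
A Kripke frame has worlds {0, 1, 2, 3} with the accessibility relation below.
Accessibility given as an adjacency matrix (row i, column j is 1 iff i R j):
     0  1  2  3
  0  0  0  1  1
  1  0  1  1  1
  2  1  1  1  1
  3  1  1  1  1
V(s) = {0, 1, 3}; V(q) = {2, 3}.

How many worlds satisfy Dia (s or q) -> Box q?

Let φ = Dia (s or q) -> Box q. Evaluate φ at each world:
  0 (successors {2, 3}): φ is true.
  1 (successors {1, 2, 3}): φ is false.
  2 (successors {0, 1, 2, 3}): φ is false.
  3 (successors {0, 1, 2, 3}): φ is false.
For instance, at 0:
  At 0: Dia (s or q) is true, Box q is true, so Dia (s or q) -> Box q is true.
    At 0: Dia (s or q) requires s or q at some successor in {2, 3}.
      s or q holds at 2, so Dia (s or q) is true at 0.
    At 0: Box q requires q at every successor {2, 3}.
      At 2: q is true.
      At 3: q is true.
    So Box q is true at 0.
Satisfying worlds: {0}

1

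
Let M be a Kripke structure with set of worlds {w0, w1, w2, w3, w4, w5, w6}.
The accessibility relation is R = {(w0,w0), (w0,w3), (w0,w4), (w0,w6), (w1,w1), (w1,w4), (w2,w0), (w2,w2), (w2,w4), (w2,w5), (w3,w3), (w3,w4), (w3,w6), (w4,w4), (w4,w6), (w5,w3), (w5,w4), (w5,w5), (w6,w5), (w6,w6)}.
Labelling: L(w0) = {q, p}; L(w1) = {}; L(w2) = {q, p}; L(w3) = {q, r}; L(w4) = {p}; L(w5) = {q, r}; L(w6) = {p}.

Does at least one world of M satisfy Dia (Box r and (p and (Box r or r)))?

Let φ = Dia (Box r and (p and (Box r or r))). Evaluate φ at each world:
  w0 (successors {w0, w3, w4, w6}): φ is false.
  w1 (successors {w1, w4}): φ is false.
  w2 (successors {w0, w2, w4, w5}): φ is false.
  w3 (successors {w3, w4, w6}): φ is false.
  w4 (successors {w4, w6}): φ is false.
  w5 (successors {w3, w4, w5}): φ is false.
  w6 (successors {w5, w6}): φ is false.
For instance, at w2:
  At w2: Dia (Box r and (p and (Box r or r))) requires Box r and (p and (Box r or r)) at some successor in {w0, w2, w4, w5}.
    At w0: Box r and (p and (Box r or r)) is false.
    At w2: Box r and (p and (Box r or r)) is false.
    At w4: Box r and (p and (Box r or r)) is false.
    At w5: Box r and (p and (Box r or r)) is false.
  So Dia (Box r and (p and (Box r or r))) is false at w2.

No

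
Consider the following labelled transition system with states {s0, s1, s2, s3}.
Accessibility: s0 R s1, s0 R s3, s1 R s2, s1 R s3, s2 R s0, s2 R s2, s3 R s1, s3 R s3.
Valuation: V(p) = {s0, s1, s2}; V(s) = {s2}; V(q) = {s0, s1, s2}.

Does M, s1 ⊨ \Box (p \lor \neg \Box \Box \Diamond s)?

At s1: \Box (p \lor \neg \Box \Box \Diamond s) requires p \lor \neg \Box \Box \Diamond s at every successor {s2, s3}.
    At s2: p is true, \neg \Box \Box \Diamond s is true, so p \lor \neg \Box \Box \Diamond s is true.
      At s2: \Box \Box \Diamond s is false, so \neg \Box \Box \Diamond s is true.
    At s3: p is false, \neg \Box \Box \Diamond s is true, so p \lor \neg \Box \Box \Diamond s is true.
      At s3: \Box \Box \Diamond s is false, so \neg \Box \Box \Diamond s is true.
So \Box (p \lor \neg \Box \Box \Diamond s) is true at s1.

Yes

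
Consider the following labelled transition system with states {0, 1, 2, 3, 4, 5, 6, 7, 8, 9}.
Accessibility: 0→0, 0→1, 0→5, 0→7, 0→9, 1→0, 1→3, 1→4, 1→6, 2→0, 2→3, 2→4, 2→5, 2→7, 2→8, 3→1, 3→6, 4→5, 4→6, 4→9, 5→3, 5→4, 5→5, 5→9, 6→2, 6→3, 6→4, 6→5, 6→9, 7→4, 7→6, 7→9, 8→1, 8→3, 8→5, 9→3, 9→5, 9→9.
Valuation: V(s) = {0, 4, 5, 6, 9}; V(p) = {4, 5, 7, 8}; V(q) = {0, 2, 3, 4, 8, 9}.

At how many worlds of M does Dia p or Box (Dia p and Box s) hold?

9

Let φ = Dia p or Box (Dia p and Box s). Evaluate φ at each world:
  0 (successors {0, 1, 5, 7, 9}): φ is true.
  1 (successors {0, 3, 4, 6}): φ is true.
  2 (successors {0, 3, 4, 5, 7, 8}): φ is true.
  3 (successors {1, 6}): φ is false.
  4 (successors {5, 6, 9}): φ is true.
  5 (successors {3, 4, 5, 9}): φ is true.
  6 (successors {2, 3, 4, 5, 9}): φ is true.
  7 (successors {4, 6, 9}): φ is true.
  8 (successors {1, 3, 5}): φ is true.
  9 (successors {3, 5, 9}): φ is true.
For instance, at 7:
  At 7: Dia p is true, Box (Dia p and Box s) is false, so Dia p or Box (Dia p and Box s) is true.
    At 7: Dia p requires p at some successor in {4, 6, 9}.
      p holds at 4, so Dia p is true at 7.
    At 7: Box (Dia p and Box s) requires Dia p and Box s at every successor {4, 6, 9}.
      Dia p and Box s fails at 6, so Box (Dia p and Box s) is false at 7.
Satisfying worlds: {0, 1, 2, 4, 5, 6, 7, 8, 9}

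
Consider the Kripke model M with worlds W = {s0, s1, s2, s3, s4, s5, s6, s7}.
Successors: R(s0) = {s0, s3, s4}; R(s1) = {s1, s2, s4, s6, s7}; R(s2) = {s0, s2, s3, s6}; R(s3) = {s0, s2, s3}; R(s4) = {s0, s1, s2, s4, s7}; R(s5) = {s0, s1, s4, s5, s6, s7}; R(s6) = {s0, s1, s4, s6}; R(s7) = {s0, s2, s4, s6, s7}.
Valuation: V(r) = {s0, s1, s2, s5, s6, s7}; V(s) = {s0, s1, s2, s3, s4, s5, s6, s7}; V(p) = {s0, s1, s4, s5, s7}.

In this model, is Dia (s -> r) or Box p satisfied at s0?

At s0: Dia (s -> r) is true, Box p is false, so Dia (s -> r) or Box p is true.
  At s0: Dia (s -> r) requires s -> r at some successor in {s0, s3, s4}.
    s -> r holds at s0, so Dia (s -> r) is true at s0.
  At s0: Box p requires p at every successor {s0, s3, s4}.
    p fails at s3, so Box p is false at s0.

Yes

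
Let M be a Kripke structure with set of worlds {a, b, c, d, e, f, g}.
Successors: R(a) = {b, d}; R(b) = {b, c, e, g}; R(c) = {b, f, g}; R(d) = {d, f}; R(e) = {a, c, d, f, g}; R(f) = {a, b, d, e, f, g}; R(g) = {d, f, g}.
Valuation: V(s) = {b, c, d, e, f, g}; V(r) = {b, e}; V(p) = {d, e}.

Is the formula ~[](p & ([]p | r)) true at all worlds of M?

Let φ = ~[](p & ([]p | r)). Evaluate φ at each world:
  a (successors {b, d}): φ is true.
  b (successors {b, c, e, g}): φ is true.
  c (successors {b, f, g}): φ is true.
  d (successors {d, f}): φ is true.
  e (successors {a, c, d, f, g}): φ is true.
  f (successors {a, b, d, e, f, g}): φ is true.
  g (successors {d, f, g}): φ is true.
For instance, at e:
  At e: [](p & ([]p | r)) is false, so ~[](p & ([]p | r)) is true.
    At e: [](p & ([]p | r)) requires p & ([]p | r) at every successor {a, c, d, f, g}.
      p & ([]p | r) fails at a, so [](p & ([]p | r)) is false at e.

Yes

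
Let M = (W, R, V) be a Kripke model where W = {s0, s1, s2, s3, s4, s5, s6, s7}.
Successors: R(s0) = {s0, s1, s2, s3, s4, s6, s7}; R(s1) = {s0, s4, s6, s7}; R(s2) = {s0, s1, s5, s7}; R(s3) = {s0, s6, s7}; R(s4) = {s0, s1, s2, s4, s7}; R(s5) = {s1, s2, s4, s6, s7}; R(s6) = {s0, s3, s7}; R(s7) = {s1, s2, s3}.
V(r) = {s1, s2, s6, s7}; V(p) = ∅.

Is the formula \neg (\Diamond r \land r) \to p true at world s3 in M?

At s3: \neg (\Diamond r \land r) is true, p is false, so \neg (\Diamond r \land r) \to p is false.
  At s3: \Diamond r \land r is false, so \neg (\Diamond r \land r) is true.
    At s3: \Diamond r is true, r is false, so \Diamond r \land r is false.
      At s3: \Diamond r requires r at some successor in {s0, s6, s7}.
        r holds at s6, so \Diamond r is true at s3.

No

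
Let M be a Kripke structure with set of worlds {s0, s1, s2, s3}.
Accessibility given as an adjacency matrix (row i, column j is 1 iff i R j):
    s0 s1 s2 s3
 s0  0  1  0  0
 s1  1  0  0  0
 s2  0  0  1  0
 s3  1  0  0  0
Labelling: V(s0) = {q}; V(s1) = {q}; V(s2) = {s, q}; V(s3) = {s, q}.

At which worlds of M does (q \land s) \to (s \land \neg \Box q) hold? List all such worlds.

Recall that \Box ψ holds at a world iff ψ holds at every accessible world, and \Diamond ψ holds iff ψ holds at some accessible world.
Let φ = (q \land s) \to (s \land \neg \Box q). Evaluate φ at each world:
  s0 (successors {s1}): φ is true.
  s1 (successors {s0}): φ is true.
  s2 (successors {s2}): φ is false.
  s3 (successors {s0}): φ is false.
For instance, at s0:
  At s0: q \land s is false, s \land \neg \Box q is false, so (q \land s) \to (s \land \neg \Box q) is true.
    At s0: s is false, \neg \Box q is false, so s \land \neg \Box q is false.
      At s0: \Box q is true, so \neg \Box q is false.
Satisfying worlds: {s0, s1}

s0, s1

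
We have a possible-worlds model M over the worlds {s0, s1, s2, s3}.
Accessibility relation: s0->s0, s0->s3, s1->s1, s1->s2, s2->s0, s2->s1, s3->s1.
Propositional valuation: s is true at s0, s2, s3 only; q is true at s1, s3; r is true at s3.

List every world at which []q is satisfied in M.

Recall that []ψ holds at a world iff ψ holds at every accessible world, and <>ψ holds iff ψ holds at some accessible world.
Let φ = []q. Evaluate φ at each world:
  s0 (successors {s0, s3}): φ is false.
  s1 (successors {s1, s2}): φ is false.
  s2 (successors {s0, s1}): φ is false.
  s3 (successors {s1}): φ is true.
For instance, at s2:
  At s2: []q requires q at every successor {s0, s1}.
    q fails at s0, so []q is false at s2.
Satisfying worlds: {s3}

s3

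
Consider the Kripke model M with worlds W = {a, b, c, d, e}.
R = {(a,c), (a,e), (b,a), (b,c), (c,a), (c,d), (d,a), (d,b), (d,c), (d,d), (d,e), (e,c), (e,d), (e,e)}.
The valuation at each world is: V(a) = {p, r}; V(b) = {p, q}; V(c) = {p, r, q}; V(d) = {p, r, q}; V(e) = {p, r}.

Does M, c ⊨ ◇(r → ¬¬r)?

At c: ◇(r → ¬¬r) requires r → ¬¬r at some successor in {a, d}.
  r → ¬¬r holds at a, so ◇(r → ¬¬r) is true at c.

Yes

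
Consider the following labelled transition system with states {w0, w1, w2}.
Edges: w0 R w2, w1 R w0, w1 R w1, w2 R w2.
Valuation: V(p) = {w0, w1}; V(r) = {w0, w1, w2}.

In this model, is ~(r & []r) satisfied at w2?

At w2: r & []r is true, so ~(r & []r) is false.
  At w2: r is true, []r is true, so r & []r is true.
    At w2: []r requires r at every successor {w2}.
      At w2: r is true.
    So []r is true at w2.

No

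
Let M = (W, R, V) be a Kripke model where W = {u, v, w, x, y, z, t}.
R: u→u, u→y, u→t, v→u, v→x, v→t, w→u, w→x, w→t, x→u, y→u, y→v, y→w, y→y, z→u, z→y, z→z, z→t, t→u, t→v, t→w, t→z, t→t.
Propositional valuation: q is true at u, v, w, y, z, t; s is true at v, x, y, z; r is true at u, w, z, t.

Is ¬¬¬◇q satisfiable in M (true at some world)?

Let φ = ¬¬¬◇q. Evaluate φ at each world:
  u (successors {u, y, t}): φ is false.
  v (successors {u, x, t}): φ is false.
  w (successors {u, x, t}): φ is false.
  x (successors {u}): φ is false.
  y (successors {u, v, w, y}): φ is false.
  z (successors {u, y, z, t}): φ is false.
  t (successors {u, v, w, z, t}): φ is false.
For instance, at y:
  At y: ¬¬◇q is true, so ¬¬¬◇q is false.
    At y: ¬◇q is false, so ¬¬◇q is true.
      At y: ◇q is true, so ¬◇q is false.

No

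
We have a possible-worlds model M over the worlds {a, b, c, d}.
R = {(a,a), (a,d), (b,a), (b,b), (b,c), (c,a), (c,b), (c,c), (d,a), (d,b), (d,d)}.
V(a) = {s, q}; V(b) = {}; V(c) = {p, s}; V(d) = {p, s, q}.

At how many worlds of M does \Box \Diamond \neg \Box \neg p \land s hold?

Let φ = \Box \Diamond \neg \Box \neg p \land s. Evaluate φ at each world:
  a (successors {a, d}): φ is true.
  b (successors {a, b, c}): φ is false.
  c (successors {a, b, c}): φ is true.
  d (successors {a, b, d}): φ is true.
For instance, at a:
  At a: \Box \Diamond \neg \Box \neg p is true, s is true, so \Box \Diamond \neg \Box \neg p \land s is true.
    At a: \Box \Diamond \neg \Box \neg p requires \Diamond \neg \Box \neg p at every successor {a, d}.
      At a: \Diamond \neg \Box \neg p is true.
      At d: \Diamond \neg \Box \neg p is true.
    So \Box \Diamond \neg \Box \neg p is true at a.
Satisfying worlds: {a, c, d}

3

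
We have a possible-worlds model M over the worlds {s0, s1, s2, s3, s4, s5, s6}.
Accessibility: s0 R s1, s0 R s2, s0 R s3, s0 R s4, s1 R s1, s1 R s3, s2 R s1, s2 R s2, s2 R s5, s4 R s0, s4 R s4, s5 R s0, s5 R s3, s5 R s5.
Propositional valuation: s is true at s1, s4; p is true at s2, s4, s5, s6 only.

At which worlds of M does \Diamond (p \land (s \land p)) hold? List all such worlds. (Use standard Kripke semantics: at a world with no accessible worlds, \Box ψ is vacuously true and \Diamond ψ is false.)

s0, s4

Let φ = \Diamond (p \land (s \land p)). Evaluate φ at each world:
  s0 (successors {s1, s2, s3, s4}): φ is true.
  s1 (successors {s1, s3}): φ is false.
  s2 (successors {s1, s2, s5}): φ is false.
  s3 (successors ∅): φ is false.
  s4 (successors {s0, s4}): φ is true.
  s5 (successors {s0, s3, s5}): φ is false.
  s6 (successors ∅): φ is false.
For instance, at s5:
  At s5: \Diamond (p \land (s \land p)) requires p \land (s \land p) at some successor in {s0, s3, s5}.
    At s0: p \land (s \land p) is false.
    At s3: p \land (s \land p) is false.
    At s5: p \land (s \land p) is false.
  So \Diamond (p \land (s \land p)) is false at s5.
Satisfying worlds: {s0, s4}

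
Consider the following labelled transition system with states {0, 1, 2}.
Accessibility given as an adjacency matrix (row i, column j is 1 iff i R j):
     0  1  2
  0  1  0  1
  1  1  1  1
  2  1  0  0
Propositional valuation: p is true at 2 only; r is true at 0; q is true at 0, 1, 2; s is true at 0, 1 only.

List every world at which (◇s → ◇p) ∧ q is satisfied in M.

0, 1

Let φ = (◇s → ◇p) ∧ q. Evaluate φ at each world:
  0 (successors {0, 2}): φ is true.
  1 (successors {0, 1, 2}): φ is true.
  2 (successors {0}): φ is false.
For instance, at 1:
  At 1: ◇s → ◇p is true, q is true, so (◇s → ◇p) ∧ q is true.
    At 1: ◇s is true, ◇p is true, so ◇s → ◇p is true.
      At 1: ◇s requires s at some successor in {0, 1, 2}.
        s holds at 0, so ◇s is true at 1.
      At 1: ◇p requires p at some successor in {0, 1, 2}.
        p holds at 2, so ◇p is true at 1.
Satisfying worlds: {0, 1}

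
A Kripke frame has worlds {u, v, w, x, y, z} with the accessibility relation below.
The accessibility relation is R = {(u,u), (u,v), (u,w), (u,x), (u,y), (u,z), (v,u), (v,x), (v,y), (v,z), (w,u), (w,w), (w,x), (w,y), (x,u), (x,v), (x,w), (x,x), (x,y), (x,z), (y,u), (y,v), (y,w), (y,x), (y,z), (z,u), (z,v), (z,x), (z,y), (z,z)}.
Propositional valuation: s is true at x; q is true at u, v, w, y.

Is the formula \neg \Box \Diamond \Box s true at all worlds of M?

Recall that \Box ψ holds at a world iff ψ holds at every accessible world, and \Diamond ψ holds iff ψ holds at some accessible world.
Let φ = \neg \Box \Diamond \Box s. Evaluate φ at each world:
  u (successors {u, v, w, x, y, z}): φ is true.
  v (successors {u, x, y, z}): φ is true.
  w (successors {u, w, x, y}): φ is true.
  x (successors {u, v, w, x, y, z}): φ is true.
  y (successors {u, v, w, x, z}): φ is true.
  z (successors {u, v, x, y, z}): φ is true.
For instance, at z:
  At z: \Box \Diamond \Box s is false, so \neg \Box \Diamond \Box s is true.
    At z: \Box \Diamond \Box s requires \Diamond \Box s at every successor {u, v, x, y, z}.
      \Diamond \Box s fails at u, so \Box \Diamond \Box s is false at z.

Yes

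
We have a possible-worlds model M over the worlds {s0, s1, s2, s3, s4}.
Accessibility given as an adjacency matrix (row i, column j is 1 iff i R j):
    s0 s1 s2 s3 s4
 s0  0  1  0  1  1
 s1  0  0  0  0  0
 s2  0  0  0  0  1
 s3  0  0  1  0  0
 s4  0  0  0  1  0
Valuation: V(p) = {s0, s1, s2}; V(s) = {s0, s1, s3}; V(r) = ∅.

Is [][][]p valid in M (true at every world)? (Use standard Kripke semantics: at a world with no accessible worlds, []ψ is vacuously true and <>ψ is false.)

No

Recall that []ψ holds at a world iff ψ holds at every accessible world, and <>ψ holds iff ψ holds at some accessible world.
Let φ = [][][]p. Evaluate φ at each world:
  s0 (successors {s1, s3, s4}): φ is false.
  s1 (successors ∅): φ is true.
  s2 (successors {s4}): φ is true.
  s3 (successors {s2}): φ is false.
  s4 (successors {s3}): φ is false.
Detail at s0 (counterexample):
  At s0: [][][]p requires [][]p at every successor {s1, s3, s4}.
    [][]p fails at s3, so [][][]p is false at s0.
      At s3: [][]p requires []p at every successor {s2}.
        []p fails at s2, so [][]p is false at s3.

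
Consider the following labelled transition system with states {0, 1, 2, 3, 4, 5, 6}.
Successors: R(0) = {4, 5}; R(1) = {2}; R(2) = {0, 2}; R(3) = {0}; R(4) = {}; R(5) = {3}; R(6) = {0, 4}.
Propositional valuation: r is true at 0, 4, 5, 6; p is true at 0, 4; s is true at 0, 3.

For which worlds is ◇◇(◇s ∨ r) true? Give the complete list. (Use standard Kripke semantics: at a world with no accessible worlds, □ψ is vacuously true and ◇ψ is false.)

Recall that ◇ψ holds at a world iff ψ holds at some accessible world.
Let φ = ◇◇(◇s ∨ r). Evaluate φ at each world:
  0 (successors {4, 5}): φ is true.
  1 (successors {2}): φ is true.
  2 (successors {0, 2}): φ is true.
  3 (successors {0}): φ is true.
  4 (successors ∅): φ is false.
  5 (successors {3}): φ is true.
  6 (successors {0, 4}): φ is true.
For instance, at 1:
  At 1: ◇◇(◇s ∨ r) requires ◇(◇s ∨ r) at some successor in {2}.
    ◇(◇s ∨ r) holds at 2, so ◇◇(◇s ∨ r) is true at 1.
      At 2: ◇(◇s ∨ r) requires ◇s ∨ r at some successor in {0, 2}.
        ◇s ∨ r holds at 0, so ◇(◇s ∨ r) is true at 2.
Satisfying worlds: {0, 1, 2, 3, 5, 6}

0, 1, 2, 3, 5, 6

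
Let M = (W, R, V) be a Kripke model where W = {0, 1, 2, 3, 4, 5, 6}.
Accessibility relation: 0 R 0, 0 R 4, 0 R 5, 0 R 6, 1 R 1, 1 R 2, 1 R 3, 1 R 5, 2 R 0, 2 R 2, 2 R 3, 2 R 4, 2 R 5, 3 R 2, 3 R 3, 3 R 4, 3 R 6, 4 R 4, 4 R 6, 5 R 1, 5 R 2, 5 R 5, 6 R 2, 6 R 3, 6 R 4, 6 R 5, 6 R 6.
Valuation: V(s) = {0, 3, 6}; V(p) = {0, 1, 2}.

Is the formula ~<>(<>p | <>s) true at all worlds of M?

Let φ = ~<>(<>p | <>s). Evaluate φ at each world:
  0 (successors {0, 4, 5, 6}): φ is false.
  1 (successors {1, 2, 3, 5}): φ is false.
  2 (successors {0, 2, 3, 4, 5}): φ is false.
  3 (successors {2, 3, 4, 6}): φ is false.
  4 (successors {4, 6}): φ is false.
  5 (successors {1, 2, 5}): φ is false.
  6 (successors {2, 3, 4, 5, 6}): φ is false.
Detail at 0 (counterexample):
  At 0: <>(<>p | <>s) is true, so ~<>(<>p | <>s) is false.
    At 0: <>(<>p | <>s) requires <>p | <>s at some successor in {0, 4, 5, 6}.
      <>p | <>s holds at 0, so <>(<>p | <>s) is true at 0.

No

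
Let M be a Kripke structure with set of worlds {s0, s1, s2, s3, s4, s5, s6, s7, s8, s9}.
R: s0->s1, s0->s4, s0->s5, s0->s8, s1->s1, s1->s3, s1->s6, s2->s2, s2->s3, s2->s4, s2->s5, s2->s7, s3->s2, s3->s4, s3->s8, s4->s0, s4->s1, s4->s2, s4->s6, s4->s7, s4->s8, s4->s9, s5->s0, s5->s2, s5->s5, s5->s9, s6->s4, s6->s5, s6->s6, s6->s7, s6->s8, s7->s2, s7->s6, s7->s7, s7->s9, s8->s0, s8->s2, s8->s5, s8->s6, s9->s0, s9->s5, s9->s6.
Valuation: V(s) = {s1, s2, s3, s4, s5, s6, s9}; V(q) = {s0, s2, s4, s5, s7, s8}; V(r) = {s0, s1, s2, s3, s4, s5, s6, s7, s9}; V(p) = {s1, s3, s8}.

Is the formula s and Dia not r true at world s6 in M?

At s6: s is true, Dia not r is true, so s and Dia not r is true.
  At s6: Dia not r requires not r at some successor in {s4, s5, s6, s7, s8}.
    not r holds at s8, so Dia not r is true at s6.

Yes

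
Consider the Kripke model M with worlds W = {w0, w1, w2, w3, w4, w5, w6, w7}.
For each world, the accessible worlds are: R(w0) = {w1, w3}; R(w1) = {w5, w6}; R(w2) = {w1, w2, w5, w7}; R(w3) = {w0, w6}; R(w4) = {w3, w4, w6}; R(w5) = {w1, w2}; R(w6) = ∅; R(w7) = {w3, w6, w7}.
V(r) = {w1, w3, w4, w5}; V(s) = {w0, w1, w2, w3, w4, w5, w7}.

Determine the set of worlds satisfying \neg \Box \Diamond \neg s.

Let φ = \neg \Box \Diamond \neg s. Evaluate φ at each world:
  w0 (successors {w1, w3}): φ is false.
  w1 (successors {w5, w6}): φ is true.
  w2 (successors {w1, w2, w5, w7}): φ is true.
  w3 (successors {w0, w6}): φ is true.
  w4 (successors {w3, w4, w6}): φ is true.
  w5 (successors {w1, w2}): φ is true.
  w6 (successors ∅): φ is false.
  w7 (successors {w3, w6, w7}): φ is true.
For instance, at w1:
  At w1: \Box \Diamond \neg s is false, so \neg \Box \Diamond \neg s is true.
    At w1: \Box \Diamond \neg s requires \Diamond \neg s at every successor {w5, w6}.
      \Diamond \neg s fails at w5, so \Box \Diamond \neg s is false at w1.
Satisfying worlds: {w1, w2, w3, w4, w5, w7}

w1, w2, w3, w4, w5, w7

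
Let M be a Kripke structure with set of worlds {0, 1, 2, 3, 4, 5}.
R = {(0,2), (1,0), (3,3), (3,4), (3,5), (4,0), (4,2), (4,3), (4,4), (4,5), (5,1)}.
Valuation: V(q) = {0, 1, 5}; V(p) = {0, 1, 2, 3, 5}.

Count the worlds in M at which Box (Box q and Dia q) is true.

Let φ = Box (Box q and Dia q). Evaluate φ at each world:
  0 (successors {2}): φ is false.
  1 (successors {0}): φ is false.
  2 (successors ∅): φ is true.
  3 (successors {3, 4, 5}): φ is false.
  4 (successors {0, 2, 3, 4, 5}): φ is false.
  5 (successors {1}): φ is true.
For instance, at 1:
  At 1: Box (Box q and Dia q) requires Box q and Dia q at every successor {0}.
    Box q and Dia q fails at 0, so Box (Box q and Dia q) is false at 1.
      At 0: Box q is false, Dia q is false, so Box q and Dia q is false.
Satisfying worlds: {2, 5}

2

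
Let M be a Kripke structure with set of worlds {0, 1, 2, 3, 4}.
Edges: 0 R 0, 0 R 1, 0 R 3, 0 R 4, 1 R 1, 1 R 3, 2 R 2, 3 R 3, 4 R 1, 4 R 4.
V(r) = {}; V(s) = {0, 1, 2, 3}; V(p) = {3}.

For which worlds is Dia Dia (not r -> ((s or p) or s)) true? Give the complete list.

0, 1, 2, 3, 4

Let φ = Dia Dia (not r -> ((s or p) or s)). Evaluate φ at each world:
  0 (successors {0, 1, 3, 4}): φ is true.
  1 (successors {1, 3}): φ is true.
  2 (successors {2}): φ is true.
  3 (successors {3}): φ is true.
  4 (successors {1, 4}): φ is true.
For instance, at 3:
  At 3: Dia Dia (not r -> ((s or p) or s)) requires Dia (not r -> ((s or p) or s)) at some successor in {3}.
    Dia (not r -> ((s or p) or s)) holds at 3, so Dia Dia (not r -> ((s or p) or s)) is true at 3.
      At 3: Dia (not r -> ((s or p) or s)) requires not r -> ((s or p) or s) at some successor in {3}.
        not r -> ((s or p) or s) holds at 3, so Dia (not r -> ((s or p) or s)) is true at 3.
Satisfying worlds: {0, 1, 2, 3, 4}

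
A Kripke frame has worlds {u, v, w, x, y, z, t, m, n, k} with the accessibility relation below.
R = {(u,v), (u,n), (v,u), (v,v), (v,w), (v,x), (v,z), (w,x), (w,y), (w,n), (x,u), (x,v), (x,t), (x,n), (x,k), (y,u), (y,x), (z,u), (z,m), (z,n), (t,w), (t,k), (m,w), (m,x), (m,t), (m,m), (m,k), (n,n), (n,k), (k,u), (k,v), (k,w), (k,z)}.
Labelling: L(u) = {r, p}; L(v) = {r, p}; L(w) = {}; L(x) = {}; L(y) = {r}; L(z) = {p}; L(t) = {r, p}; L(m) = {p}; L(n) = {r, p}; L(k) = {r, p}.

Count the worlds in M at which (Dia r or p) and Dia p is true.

10

Let φ = (Dia r or p) and Dia p. Evaluate φ at each world:
  u (successors {v, n}): φ is true.
  v (successors {u, v, w, x, z}): φ is true.
  w (successors {x, y, n}): φ is true.
  x (successors {u, v, t, n, k}): φ is true.
  y (successors {u, x}): φ is true.
  z (successors {u, m, n}): φ is true.
  t (successors {w, k}): φ is true.
  m (successors {w, x, t, m, k}): φ is true.
  n (successors {n, k}): φ is true.
  k (successors {u, v, w, z}): φ is true.
For instance, at v:
  At v: Dia r or p is true, Dia p is true, so (Dia r or p) and Dia p is true.
    At v: Dia r is true, p is true, so Dia r or p is true.
      At v: Dia r requires r at some successor in {u, v, w, x, z}.
        r holds at u, so Dia r is true at v.
    At v: Dia p requires p at some successor in {u, v, w, x, z}.
      p holds at u, so Dia p is true at v.
Satisfying worlds: {u, v, w, x, y, z, t, m, n, k}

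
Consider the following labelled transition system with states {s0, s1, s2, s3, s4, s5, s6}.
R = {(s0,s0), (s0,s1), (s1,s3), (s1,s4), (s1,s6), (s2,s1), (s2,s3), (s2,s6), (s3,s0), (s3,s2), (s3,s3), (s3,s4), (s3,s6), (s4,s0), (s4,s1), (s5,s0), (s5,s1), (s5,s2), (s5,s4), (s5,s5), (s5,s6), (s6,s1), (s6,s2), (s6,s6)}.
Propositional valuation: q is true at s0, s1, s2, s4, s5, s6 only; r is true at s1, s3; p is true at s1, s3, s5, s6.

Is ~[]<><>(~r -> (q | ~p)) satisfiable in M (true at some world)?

Let φ = ~[]<><>(~r -> (q | ~p)). Evaluate φ at each world:
  s0 (successors {s0, s1}): φ is false.
  s1 (successors {s3, s4, s6}): φ is false.
  s2 (successors {s1, s3, s6}): φ is false.
  s3 (successors {s0, s2, s3, s4, s6}): φ is false.
  s4 (successors {s0, s1}): φ is false.
  s5 (successors {s0, s1, s2, s4, s5, s6}): φ is false.
  s6 (successors {s1, s2, s6}): φ is false.
For instance, at s4:
  At s4: []<><>(~r -> (q | ~p)) is true, so ~[]<><>(~r -> (q | ~p)) is false.
    At s4: []<><>(~r -> (q | ~p)) requires <><>(~r -> (q | ~p)) at every successor {s0, s1}.
      At s0: <><>(~r -> (q | ~p)) is true.
      At s1: <><>(~r -> (q | ~p)) is true.
    So []<><>(~r -> (q | ~p)) is true at s4.

No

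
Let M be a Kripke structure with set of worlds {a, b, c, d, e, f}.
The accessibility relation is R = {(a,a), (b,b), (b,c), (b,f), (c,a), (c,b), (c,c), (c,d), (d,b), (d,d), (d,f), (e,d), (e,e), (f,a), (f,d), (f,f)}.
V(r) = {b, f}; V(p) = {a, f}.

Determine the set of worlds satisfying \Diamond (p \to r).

b, c, d, e, f

Let φ = \Diamond (p \to r). Evaluate φ at each world:
  a (successors {a}): φ is false.
  b (successors {b, c, f}): φ is true.
  c (successors {a, b, c, d}): φ is true.
  d (successors {b, d, f}): φ is true.
  e (successors {d, e}): φ is true.
  f (successors {a, d, f}): φ is true.
For instance, at c:
  At c: \Diamond (p \to r) requires p \to r at some successor in {a, b, c, d}.
    p \to r holds at b, so \Diamond (p \to r) is true at c.
Satisfying worlds: {b, c, d, e, f}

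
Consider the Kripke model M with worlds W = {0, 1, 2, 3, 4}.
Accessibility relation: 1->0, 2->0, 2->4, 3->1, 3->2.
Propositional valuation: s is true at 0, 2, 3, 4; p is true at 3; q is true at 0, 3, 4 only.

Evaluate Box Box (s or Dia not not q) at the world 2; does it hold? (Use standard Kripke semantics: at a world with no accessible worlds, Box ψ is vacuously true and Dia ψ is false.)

At 2: Box Box (s or Dia not not q) requires Box (s or Dia not not q) at every successor {0, 4}.
    At 0: no accessible worlds, so Box (s or Dia not not q) holds vacuously.
    At 4: no accessible worlds, so Box (s or Dia not not q) holds vacuously.
So Box Box (s or Dia not not q) is true at 2.

Yes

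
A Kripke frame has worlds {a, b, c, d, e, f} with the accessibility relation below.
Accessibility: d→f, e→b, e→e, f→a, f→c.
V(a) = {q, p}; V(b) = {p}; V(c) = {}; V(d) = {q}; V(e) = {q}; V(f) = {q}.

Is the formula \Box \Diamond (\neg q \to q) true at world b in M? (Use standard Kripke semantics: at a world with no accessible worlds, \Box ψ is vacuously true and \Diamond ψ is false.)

Yes

Recall that \Box ψ holds at a world iff ψ holds at every accessible world, and \Diamond ψ holds iff ψ holds at some accessible world.
At b: no accessible worlds, so \Box \Diamond (\neg q \to q) holds vacuously.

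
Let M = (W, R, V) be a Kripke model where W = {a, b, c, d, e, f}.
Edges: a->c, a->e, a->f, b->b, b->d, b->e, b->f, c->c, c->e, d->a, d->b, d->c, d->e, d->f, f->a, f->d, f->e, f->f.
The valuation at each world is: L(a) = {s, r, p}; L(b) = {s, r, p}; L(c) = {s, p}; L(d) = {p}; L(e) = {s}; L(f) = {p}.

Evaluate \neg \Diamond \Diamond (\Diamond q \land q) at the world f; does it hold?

Yes

Recall that \Diamond ψ holds at a world iff ψ holds at some accessible world.
At f: \Diamond \Diamond (\Diamond q \land q) is false, so \neg \Diamond \Diamond (\Diamond q \land q) is true.
  At f: \Diamond \Diamond (\Diamond q \land q) requires \Diamond (\Diamond q \land q) at some successor in {a, d, e, f}.
    At a: \Diamond (\Diamond q \land q) is false.
    At d: \Diamond (\Diamond q \land q) is false.
    At e: \Diamond (\Diamond q \land q) is false.
    At f: \Diamond (\Diamond q \land q) is false.
  So \Diamond \Diamond (\Diamond q \land q) is false at f.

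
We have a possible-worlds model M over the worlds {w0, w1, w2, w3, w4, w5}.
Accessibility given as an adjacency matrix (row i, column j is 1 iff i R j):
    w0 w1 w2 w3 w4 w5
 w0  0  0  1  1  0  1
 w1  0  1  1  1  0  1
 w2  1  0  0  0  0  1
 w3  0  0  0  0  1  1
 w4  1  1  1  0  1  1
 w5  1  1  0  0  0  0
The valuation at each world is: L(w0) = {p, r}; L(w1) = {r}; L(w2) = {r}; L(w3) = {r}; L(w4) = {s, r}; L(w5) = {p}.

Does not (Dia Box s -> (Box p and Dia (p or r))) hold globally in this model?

Let φ = not (Dia Box s -> (Box p and Dia (p or r))). Evaluate φ at each world:
  w0 (successors {w2, w3, w5}): φ is false.
  w1 (successors {w1, w2, w3, w5}): φ is false.
  w2 (successors {w0, w5}): φ is false.
  w3 (successors {w4, w5}): φ is false.
  w4 (successors {w0, w1, w2, w4, w5}): φ is false.
  w5 (successors {w0, w1}): φ is false.
Detail at w0 (counterexample):
  At w0: Dia Box s -> (Box p and Dia (p or r)) is true, so not (Dia Box s -> (Box p and Dia (p or r))) is false.
    At w0: Dia Box s is false, Box p and Dia (p or r) is false, so Dia Box s -> (Box p and Dia (p or r)) is true.
      At w0: Dia Box s requires Box s at some successor in {w2, w3, w5}.
        At w2: Box s is false.
        At w3: Box s is false.
        At w5: Box s is false.
      So Dia Box s is false at w0.
      At w0: Box p is false, Dia (p or r) is true, so Box p and Dia (p or r) is false.

No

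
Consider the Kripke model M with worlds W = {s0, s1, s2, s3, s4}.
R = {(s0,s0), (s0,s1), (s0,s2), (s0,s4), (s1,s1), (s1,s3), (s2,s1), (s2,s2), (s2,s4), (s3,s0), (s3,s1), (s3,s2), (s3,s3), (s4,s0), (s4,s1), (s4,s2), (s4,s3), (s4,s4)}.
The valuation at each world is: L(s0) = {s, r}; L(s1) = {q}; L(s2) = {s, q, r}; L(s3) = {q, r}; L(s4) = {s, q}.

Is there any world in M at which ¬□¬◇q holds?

Yes

Let φ = ¬□¬◇q. Evaluate φ at each world:
  s0 (successors {s0, s1, s2, s4}): φ is true.
  s1 (successors {s1, s3}): φ is true.
  s2 (successors {s1, s2, s4}): φ is true.
  s3 (successors {s0, s1, s2, s3}): φ is true.
  s4 (successors {s0, s1, s2, s3, s4}): φ is true.
Detail at s0 (witness):
  At s0: □¬◇q is false, so ¬□¬◇q is true.
    At s0: □¬◇q requires ¬◇q at every successor {s0, s1, s2, s4}.
      ¬◇q fails at s0, so □¬◇q is false at s0.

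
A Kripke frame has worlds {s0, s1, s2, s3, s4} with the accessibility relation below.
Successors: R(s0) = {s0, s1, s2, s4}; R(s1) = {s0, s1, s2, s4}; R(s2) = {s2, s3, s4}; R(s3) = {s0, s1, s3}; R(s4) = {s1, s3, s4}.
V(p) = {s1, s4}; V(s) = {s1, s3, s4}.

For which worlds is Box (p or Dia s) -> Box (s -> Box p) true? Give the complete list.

Let φ = Box (p or Dia s) -> Box (s -> Box p). Evaluate φ at each world:
  s0 (successors {s0, s1, s2, s4}): φ is false.
  s1 (successors {s0, s1, s2, s4}): φ is false.
  s2 (successors {s2, s3, s4}): φ is false.
  s3 (successors {s0, s1, s3}): φ is false.
  s4 (successors {s1, s3, s4}): φ is false.
For instance, at s3:
  At s3: Box (p or Dia s) is true, Box (s -> Box p) is false, so Box (p or Dia s) -> Box (s -> Box p) is false.
    At s3: Box (p or Dia s) requires p or Dia s at every successor {s0, s1, s3}.
      At s0: p or Dia s is true.
      At s1: p or Dia s is true.
      At s3: p or Dia s is true.
    So Box (p or Dia s) is true at s3.
    At s3: Box (s -> Box p) requires s -> Box p at every successor {s0, s1, s3}.
      s -> Box p fails at s1, so Box (s -> Box p) is false at s3.
Satisfying worlds: none.

none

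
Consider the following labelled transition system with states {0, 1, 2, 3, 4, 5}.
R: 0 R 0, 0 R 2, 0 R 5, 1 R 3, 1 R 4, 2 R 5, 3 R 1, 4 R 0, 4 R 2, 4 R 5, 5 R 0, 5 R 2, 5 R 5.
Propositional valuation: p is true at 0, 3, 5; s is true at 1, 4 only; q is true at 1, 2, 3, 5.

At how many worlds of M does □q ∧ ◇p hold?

Recall that □ψ holds at a world iff ψ holds at every accessible world, and ◇ψ holds iff ψ holds at some accessible world.
Let φ = □q ∧ ◇p. Evaluate φ at each world:
  0 (successors {0, 2, 5}): φ is false.
  1 (successors {3, 4}): φ is false.
  2 (successors {5}): φ is true.
  3 (successors {1}): φ is false.
  4 (successors {0, 2, 5}): φ is false.
  5 (successors {0, 2, 5}): φ is false.
For instance, at 1:
  At 1: □q is false, ◇p is true, so □q ∧ ◇p is false.
    At 1: □q requires q at every successor {3, 4}.
      q fails at 4, so □q is false at 1.
    At 1: ◇p requires p at some successor in {3, 4}.
      p holds at 3, so ◇p is true at 1.
Satisfying worlds: {2}

1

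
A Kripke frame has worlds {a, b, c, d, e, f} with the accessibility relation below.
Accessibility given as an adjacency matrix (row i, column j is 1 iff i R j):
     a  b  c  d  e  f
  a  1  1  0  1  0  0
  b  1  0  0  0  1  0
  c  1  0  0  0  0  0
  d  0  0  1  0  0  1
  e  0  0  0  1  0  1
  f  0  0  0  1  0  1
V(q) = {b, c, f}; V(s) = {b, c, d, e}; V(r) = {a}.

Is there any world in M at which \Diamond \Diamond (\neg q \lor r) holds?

Yes

Recall that \Diamond ψ holds at a world iff ψ holds at some accessible world.
Let φ = \Diamond \Diamond (\neg q \lor r). Evaluate φ at each world:
  a (successors {a, b, d}): φ is true.
  b (successors {a, e}): φ is true.
  c (successors {a}): φ is true.
  d (successors {c, f}): φ is true.
  e (successors {d, f}): φ is true.
  f (successors {d, f}): φ is true.
Detail at a (witness):
  At a: \Diamond \Diamond (\neg q \lor r) requires \Diamond (\neg q \lor r) at some successor in {a, b, d}.
    \Diamond (\neg q \lor r) holds at a, so \Diamond \Diamond (\neg q \lor r) is true at a.
      At a: \Diamond (\neg q \lor r) requires \neg q \lor r at some successor in {a, b, d}.
        \neg q \lor r holds at a, so \Diamond (\neg q \lor r) is true at a.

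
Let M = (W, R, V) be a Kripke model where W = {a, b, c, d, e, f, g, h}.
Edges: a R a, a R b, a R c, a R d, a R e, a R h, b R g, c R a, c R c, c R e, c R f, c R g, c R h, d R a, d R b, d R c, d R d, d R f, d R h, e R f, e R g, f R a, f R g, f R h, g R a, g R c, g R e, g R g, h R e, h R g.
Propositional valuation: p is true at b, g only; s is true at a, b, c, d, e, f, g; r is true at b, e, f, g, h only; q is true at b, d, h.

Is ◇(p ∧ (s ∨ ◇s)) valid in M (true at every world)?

Let φ = ◇(p ∧ (s ∨ ◇s)). Evaluate φ at each world:
  a (successors {a, b, c, d, e, h}): φ is true.
  b (successors {g}): φ is true.
  c (successors {a, c, e, f, g, h}): φ is true.
  d (successors {a, b, c, d, f, h}): φ is true.
  e (successors {f, g}): φ is true.
  f (successors {a, g, h}): φ is true.
  g (successors {a, c, e, g}): φ is true.
  h (successors {e, g}): φ is true.
For instance, at h:
  At h: ◇(p ∧ (s ∨ ◇s)) requires p ∧ (s ∨ ◇s) at some successor in {e, g}.
    p ∧ (s ∨ ◇s) holds at g, so ◇(p ∧ (s ∨ ◇s)) is true at h.
      At g: p is true, s ∨ ◇s is true, so p ∧ (s ∨ ◇s) is true.

Yes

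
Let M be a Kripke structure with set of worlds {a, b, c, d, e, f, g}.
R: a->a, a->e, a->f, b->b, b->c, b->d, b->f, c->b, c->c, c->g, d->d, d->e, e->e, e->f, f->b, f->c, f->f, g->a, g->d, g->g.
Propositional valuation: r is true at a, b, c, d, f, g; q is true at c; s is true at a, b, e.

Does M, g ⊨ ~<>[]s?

At g: <>[]s is false, so ~<>[]s is true.
  At g: <>[]s requires []s at some successor in {a, d, g}.
    At a: []s is false.
    At d: []s is false.
    At g: []s is false.
  So <>[]s is false at g.

Yes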